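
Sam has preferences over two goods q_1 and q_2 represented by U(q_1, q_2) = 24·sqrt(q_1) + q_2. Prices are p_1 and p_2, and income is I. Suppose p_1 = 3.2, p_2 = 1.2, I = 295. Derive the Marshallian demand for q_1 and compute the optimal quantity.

q_1* = 20.25

Set MRS = p_1/p_2: 12·q_1^(−1/2) = p_1/p_2.
Solve: √q_1 = 12·p_2/p_1, so q_1*(p_1,p_2) = (12·p_2/p_1)², and q_2* = (I − p_1·q_1*)/p_2.
Plugging in: q_1* = (12·1.2/3.2)² = 20.25.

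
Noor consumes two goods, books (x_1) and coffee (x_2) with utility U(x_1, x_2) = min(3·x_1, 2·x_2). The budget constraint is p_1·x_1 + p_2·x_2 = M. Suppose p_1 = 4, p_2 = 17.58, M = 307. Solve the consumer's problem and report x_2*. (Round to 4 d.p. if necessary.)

Demand: x_1*(p_1,p_2,M) = 2·M/(2·p_1 + 3·p_2), x_2* = 3·M/(2·p_1 + 3·p_2).
Here 2·4 + 3·17.58 = 60.74, giving x_2* = 15.163.

x_2* = 15.163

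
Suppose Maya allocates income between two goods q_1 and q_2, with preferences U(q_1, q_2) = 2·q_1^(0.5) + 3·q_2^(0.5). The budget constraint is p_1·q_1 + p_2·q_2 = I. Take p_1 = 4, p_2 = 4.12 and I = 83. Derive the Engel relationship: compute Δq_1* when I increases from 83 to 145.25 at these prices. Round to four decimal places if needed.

Numerically q_2/q_1 = 2.120841, so q_1* = 83/(4 + 4.12·2.120841) = 6.516.
At I' = 145.25: q_1* = 11.403. Change: 11.403 − 6.516 = 4.887.

Δq_1* = 4.887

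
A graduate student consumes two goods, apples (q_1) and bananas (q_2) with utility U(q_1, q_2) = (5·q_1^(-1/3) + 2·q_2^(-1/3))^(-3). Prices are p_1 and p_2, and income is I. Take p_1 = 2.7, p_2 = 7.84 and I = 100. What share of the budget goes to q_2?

share on q_2 = 0.3963

MU_q_1 ∝ 5·q_1^(-4/3), MU_q_2 ∝ 2·q_2^(-4/3), so MRS = (5/2)·(q_2/q_1)^(4/3) = p_1/p_2.
Solve for the ratio: q_2/q_1 = [(2/5)·p_1/p_2]^(0.75).
With the ratio pinned down, the budget gives q_1* = I/(p_1 + p_2·(q_2/q_1)) and q_2* = (q_2/q_1)·q_1*.
Numerically q_2/q_1 = 0.226116, so q_1* = 100/(2.7 + 7.84·0.226116) = 22.3576 and q_2* = 0.226116·22.3576 = 5.0554.
Expenditure on q_2: 7.84·5.0554 = 39.6344; share = 0.3963.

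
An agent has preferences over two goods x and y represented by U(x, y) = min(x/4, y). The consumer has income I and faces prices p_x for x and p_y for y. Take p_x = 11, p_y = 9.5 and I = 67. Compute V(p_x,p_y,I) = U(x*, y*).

Leontief preferences: the optimum is at the kink where x/4 = y/1, i.e. y = (1/4)·x.
Budget: p_x·x + p_y·(1/4)·x = I, so (4·p_x + p_y)·x = 4·I.
Demand: x*(p_x,p_y,I) = 4·I/(4·p_x + p_y), y* = I/(4·p_x + p_y).
Here 4·11 + 9.5 = 53.5, giving x* = 5.0093 and y* = 1.2523.
Utility at the optimum: U(5.0093, 1.2523) = 1.2523.

V = 1.2523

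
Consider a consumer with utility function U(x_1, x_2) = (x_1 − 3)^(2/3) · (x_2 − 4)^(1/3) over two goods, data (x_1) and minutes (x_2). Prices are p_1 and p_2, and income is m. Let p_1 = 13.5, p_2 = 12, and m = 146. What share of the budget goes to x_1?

MRS = 2·(x_2−4)/(x_1−3). Tangency with p_1/p_2 gives x_2−4 = (1/2)·(p_1/p_2)·(x_1−3).
Substituting into the budget: x_1* = 3 + 2/3·(m − 3·p_1 − 4·p_2)/p_1, and x_2* = 4 + 1/3·(…)/p_2.
Discretionary income = 146 − 3·13.5 − 4·12 = 57.5; x_1* = 3 + 2/3·57.5/13.5 = 5.8395; x_2* = 4 + 1/3·57.5/12 = 5.5972.
Expenditure on x_1: 13.5·5.8395 = 78.8333; share = 0.54.

share on x_1 = 0.54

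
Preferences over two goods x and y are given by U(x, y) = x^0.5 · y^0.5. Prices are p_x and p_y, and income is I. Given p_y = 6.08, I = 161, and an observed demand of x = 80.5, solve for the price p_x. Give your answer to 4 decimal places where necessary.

MU_x/MU_y = (0.5·y)/(0.5·x); tangency sets this equal to p_x/p_y.
Rearranging, p_y·y = p_x·x. Substituting into the budget gives p_x·x·(1 + 1) = I.
Demand: x*(p_x,p_y,I) = 0.5·I/p_x and y* = 0.5·I/p_y.
Set x* = 80.5 in the demand function and solve for p_x: p_x = 1.

p_x = 1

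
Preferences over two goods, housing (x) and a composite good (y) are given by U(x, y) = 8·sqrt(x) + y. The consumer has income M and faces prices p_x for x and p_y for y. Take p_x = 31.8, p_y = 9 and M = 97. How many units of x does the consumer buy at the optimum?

x* = 1.2816

Utility is quasi-linear in y; the FOC for x is 4/√x = p_x/p_y.
Solve: √x = 4·p_y/p_x, so x*(p_x,p_y) = (4·p_y/p_x)², and y* = (M − p_x·x*)/p_y.
Plugging in: x* = (4·9/31.8)² = 1.2816.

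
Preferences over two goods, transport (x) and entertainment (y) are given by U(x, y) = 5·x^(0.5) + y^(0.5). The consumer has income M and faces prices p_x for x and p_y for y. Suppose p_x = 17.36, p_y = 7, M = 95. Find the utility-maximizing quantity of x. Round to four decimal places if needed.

x* = 4.9785

MU_x ∝ 5·x^(-0.5), MU_y ∝ y^(-0.5), so MRS = 5·(y/x)^(0.5) = p_x/p_y.
Hence y/x = ((1/5)·p_x/p_y)^(1/(0.5)), i.e. raised to the 2 power.
Substitute y = (y/x)·x into the budget: x* = M/(p_x + p_y·(y/x)).
Numerically y/x = 0.246016, so x* = 95/(17.36 + 7·0.246016) = 4.9785.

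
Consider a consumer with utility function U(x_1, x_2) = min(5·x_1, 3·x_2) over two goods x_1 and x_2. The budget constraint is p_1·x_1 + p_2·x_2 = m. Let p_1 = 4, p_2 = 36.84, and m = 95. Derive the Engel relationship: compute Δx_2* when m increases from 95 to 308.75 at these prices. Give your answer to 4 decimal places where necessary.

With perfect complements, no substitution: consume in ratio x_1:x_2 = 3:5.
Budget: p_1·x_1 + p_2·(5/3)·x_1 = m, so (3·p_1 + 5·p_2)·x_1 = 3·m.
Demand: x_1*(p_1,p_2,m) = 3·m/(3·p_1 + 5·p_2), x_2* = 5·m/(3·p_1 + 5·p_2).
Here 3·4 + 5·36.84 = 196.2, giving x_2* = 2.421.
At m' = 308.75: x_2* = 7.8682. Change: 7.8682 − 2.421 = 5.4472.

Δx_2* = 5.4472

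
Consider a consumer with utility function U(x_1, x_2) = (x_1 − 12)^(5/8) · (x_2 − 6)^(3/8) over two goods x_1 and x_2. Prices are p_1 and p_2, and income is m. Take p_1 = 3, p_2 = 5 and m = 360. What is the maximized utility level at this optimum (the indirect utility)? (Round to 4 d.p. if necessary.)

This is Cobb-Douglas in (x_1−12, x_2−6): tangency gives 0.625·p_2·(x_2−6) = 0.375·p_1·(x_1−12).
After buying the subsistence bundle (12, 6), a share 0.625 of the remaining income goes to x_1: x_1* = 12 + 0.625·(m − 12p_1 − 6p_2)/p_1.
Discretionary income = 360 − 12·3 − 6·5 = 294; x_1* = 12 + 0.625·294/3 = 73.25; x_2* = 6 + 0.375·294/5 = 28.05.
Utility at the optimum: U(73.25, 28.05) = 41.7561.

V = 41.7561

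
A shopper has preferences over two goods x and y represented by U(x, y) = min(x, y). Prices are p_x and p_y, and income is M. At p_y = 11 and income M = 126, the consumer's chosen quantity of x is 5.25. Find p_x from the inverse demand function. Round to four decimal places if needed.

p_x = 13

With perfect complements, no substitution: consume in ratio x:y = 1:1.
Budget: p_x·x + p_y·x = M, so (p_x + p_y)·x = M.
Demand: x*(p_x,p_y,M) = M/(p_x + p_y), y* = M/(p_x + p_y).
Set x* = 5.25 in the demand function and solve for p_x: p_x = 13.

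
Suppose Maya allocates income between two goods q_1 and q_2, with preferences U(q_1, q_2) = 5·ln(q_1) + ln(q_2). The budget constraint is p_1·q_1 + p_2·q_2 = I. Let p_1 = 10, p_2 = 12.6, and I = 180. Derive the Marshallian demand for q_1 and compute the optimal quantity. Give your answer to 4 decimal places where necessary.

Demand: q_1*(p_1,p_2,I) = 5/6·I/p_1 and q_2* = 1/6·I/p_2.
At p_1=10, p_2=12.6, I=180: q_1* = 5/6·180/10 = 15.

q_1* = 15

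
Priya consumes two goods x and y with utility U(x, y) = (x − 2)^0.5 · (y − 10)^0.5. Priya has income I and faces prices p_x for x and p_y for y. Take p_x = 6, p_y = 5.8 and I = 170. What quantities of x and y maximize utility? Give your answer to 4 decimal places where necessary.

x* = 10.3333, y* = 18.6207

This is Cobb-Douglas in (x−2, y−10): tangency gives 0.5·p_y·(y−10) = 0.5·p_x·(x−2).
Substituting into the budget: x* = 2 + 0.5·(I − 2·p_x − 10·p_y)/p_x, and y* = 10 + 0.5·(…)/p_y.
Discretionary income = 170 − 2·6 − 10·5.8 = 100; x* = 2 + 0.5·100/6 = 10.3333; y* = 10 + 0.5·100/5.8 = 18.6207.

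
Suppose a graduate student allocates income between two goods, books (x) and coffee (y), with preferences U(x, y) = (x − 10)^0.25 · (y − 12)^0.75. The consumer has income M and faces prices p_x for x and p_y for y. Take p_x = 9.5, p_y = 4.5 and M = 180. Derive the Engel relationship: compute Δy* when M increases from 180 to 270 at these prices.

Discretionary income = 180 − 10·9.5 − 12·4.5 = 31; y* = 12 + 0.75·31/4.5 = 17.1667.
At M' = 270: y* = 32.1667. Change: 32.1667 − 17.1667 = 15.

Δy* = 15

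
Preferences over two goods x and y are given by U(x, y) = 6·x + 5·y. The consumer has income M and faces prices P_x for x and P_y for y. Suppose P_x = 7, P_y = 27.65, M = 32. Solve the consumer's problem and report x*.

x gives more utility per dollar, so spend all income on x: x* = M/P_x, y* = 0.
Numerically: x* = 4.5714, y* = 0.

x* = 4.5714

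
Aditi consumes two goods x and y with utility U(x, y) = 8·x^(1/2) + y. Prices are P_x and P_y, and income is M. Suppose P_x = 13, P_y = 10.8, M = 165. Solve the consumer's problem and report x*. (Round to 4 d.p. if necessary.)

x* = 11.0428

Utility is quasi-linear in y; the FOC for x is 4/√x = P_x/P_y.
Thus x* = (4·P_y/P_x)² — independent of M — with the rest of income spent on y.
Plugging in: x* = (4·10.8/13)² = 11.0428.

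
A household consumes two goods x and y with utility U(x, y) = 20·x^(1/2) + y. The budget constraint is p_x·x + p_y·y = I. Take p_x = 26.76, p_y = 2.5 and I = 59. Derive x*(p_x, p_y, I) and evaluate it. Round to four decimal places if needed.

Thus x* = (10·p_y/p_x)² — independent of I — with the rest of income spent on y.
Plugging in: x* = (10·2.5/26.76)² = 0.8728.

x* = 0.8728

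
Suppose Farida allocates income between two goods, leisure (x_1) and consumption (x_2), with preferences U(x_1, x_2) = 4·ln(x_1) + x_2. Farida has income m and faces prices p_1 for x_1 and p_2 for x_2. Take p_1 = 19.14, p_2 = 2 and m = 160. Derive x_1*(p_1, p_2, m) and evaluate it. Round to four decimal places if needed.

Set MRS = p_1/p_2: (4/x_1)/1 = p_1/p_2.
So x_1*(p_1,p_2) = 4·p_2/p_1, independent of income; and x_2* = (m − 4·p_2)/p_2.
At the given prices: x_1* = 4·2/19.14 = 0.418.

x_1* = 0.418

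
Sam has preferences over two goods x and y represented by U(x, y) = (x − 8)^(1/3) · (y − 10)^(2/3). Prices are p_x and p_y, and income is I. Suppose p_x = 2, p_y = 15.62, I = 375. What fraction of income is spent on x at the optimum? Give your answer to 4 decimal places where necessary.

share on x = 0.2229

MRS = (1/2)·(y−10)/(x−8). Tangency with p_x/p_y gives y−10 = 2·(p_x/p_y)·(x−8).
Substituting into the budget: x* = 8 + 1/3·(I − 8·p_x − 10·p_y)/p_x, and y* = 10 + 2/3·(…)/p_y.
Discretionary income = 375 − 8·2 − 10·15.62 = 202.8; x* = 8 + 1/3·202.8/2 = 41.8; y* = 10 + 2/3·202.8/15.62 = 18.6556.
Expenditure on x: 2·41.8 = 83.6; share = 0.2229.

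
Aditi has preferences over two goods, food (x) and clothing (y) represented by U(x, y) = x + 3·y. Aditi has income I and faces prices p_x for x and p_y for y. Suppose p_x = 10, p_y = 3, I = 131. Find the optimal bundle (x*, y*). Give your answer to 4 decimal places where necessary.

Linear utility — the consumer picks whichever good has higher MU/price: 1/10 = 0.1 vs 3/3 = 1.
y gives more utility per dollar, so spend all income on y: y* = I/p_y, x* = 0.
Numerically: x* = 0, y* = 43.6667.

x* = 0, y* = 43.6667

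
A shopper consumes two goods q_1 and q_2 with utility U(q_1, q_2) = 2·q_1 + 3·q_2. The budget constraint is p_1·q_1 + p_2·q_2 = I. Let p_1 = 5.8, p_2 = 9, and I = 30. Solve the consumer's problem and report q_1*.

Numerically: q_1* = 5.1724, q_2* = 0.

q_1* = 5.1724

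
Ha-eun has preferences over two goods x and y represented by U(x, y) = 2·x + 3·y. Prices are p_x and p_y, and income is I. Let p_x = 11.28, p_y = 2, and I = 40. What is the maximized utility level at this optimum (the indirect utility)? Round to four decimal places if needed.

V = 60

Numerically: x* = 0, y* = 20.
Utility at the optimum: U(0, 20) = 60.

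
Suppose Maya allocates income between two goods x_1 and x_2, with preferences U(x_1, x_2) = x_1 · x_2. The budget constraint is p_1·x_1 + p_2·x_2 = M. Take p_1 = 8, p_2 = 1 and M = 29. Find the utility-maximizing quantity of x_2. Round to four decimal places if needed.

x_2* = 14.5

Tangency: MRS = x_2/x_1 = p_1/p_2.
Rearranging, p_2·x_2 = p_1·x_1. Substituting into the budget gives p_1·x_1·(1 + 1) = M.
Demand: x_1*(p_1,p_2,M) = 0.5·M/p_1 and x_2* = 0.5·M/p_2.
At p_1=8, p_2=1, M=29: x_2* = 0.5·29/1 = 14.5.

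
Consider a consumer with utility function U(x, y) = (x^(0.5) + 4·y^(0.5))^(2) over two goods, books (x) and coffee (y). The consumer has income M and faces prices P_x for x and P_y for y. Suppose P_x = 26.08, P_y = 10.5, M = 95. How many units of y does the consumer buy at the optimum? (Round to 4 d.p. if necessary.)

From the CES first-order condition, (1/4)·(y/x)^(0.5) = P_x/P_y.
Solve for the ratio: y/x = [4·P_x/P_y]^(2).
Substitute y = (y/x)·x into the budget: x* = M/(P_x + P_y·(y/x)).
Numerically y/x = 98.708956, so x* = 95/(26.08 + 10.5·98.708956) = 0.0894 and y* = 98.708956·0.0894 = 8.8255.

y* = 8.8255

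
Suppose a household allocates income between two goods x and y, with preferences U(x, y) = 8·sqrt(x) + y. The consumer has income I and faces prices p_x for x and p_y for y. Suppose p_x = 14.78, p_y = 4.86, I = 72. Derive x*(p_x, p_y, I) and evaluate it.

MU_x = 4/√x, MU_y = 1. Tangency: 4/√x = p_x/p_y.
Solve: √x = 4·p_y/p_x, so x*(p_x,p_y) = (4·p_y/p_x)², and y* = (I − p_x·x*)/p_y.
Plugging in: x* = (4·4.86/14.78)² = 1.73.

x* = 1.73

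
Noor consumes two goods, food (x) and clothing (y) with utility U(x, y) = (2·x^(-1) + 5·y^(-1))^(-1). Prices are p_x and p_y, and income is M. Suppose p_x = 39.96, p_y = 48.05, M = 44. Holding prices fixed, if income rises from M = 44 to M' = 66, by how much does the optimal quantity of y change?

From the CES first-order condition, (2/5)·(y/x)^(2) = p_x/p_y.
Solve for the ratio: y/x = [(5/2)·p_x/p_y]^(0.5).
With the ratio pinned down, the budget gives x* = M/(p_x + p_y·(y/x)) and y* = (y/x)·x*.
Numerically y/x = 1.441903, so x* = 44/(39.96 + 48.05·1.441903) = 0.4028 and y* = 1.441903·0.4028 = 0.5808.
At M' = 66: y* = 0.8711. Change: 0.8711 − 0.5808 = 0.2904.

Δy* = 0.2904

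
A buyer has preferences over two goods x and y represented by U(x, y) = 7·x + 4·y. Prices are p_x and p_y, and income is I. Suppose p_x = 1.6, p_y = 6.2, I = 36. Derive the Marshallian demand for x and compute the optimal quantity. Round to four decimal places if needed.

x* = 22.5

Linear utility — the consumer picks whichever good has higher MU/price: 7/1.6 = 4.375 vs 4/6.2 = 0.6452.
x gives more utility per dollar, so spend all income on x: x* = I/p_x, y* = 0.
Numerically: x* = 22.5, y* = 0.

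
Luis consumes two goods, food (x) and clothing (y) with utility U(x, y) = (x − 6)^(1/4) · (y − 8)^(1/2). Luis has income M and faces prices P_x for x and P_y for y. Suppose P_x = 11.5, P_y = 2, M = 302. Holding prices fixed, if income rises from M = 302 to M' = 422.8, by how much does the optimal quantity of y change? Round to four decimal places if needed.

This is Cobb-Douglas in (x−6, y−8): tangency gives 0.25·P_y·(y−8) = 0.5·P_x·(x−6).
Substituting into the budget: x* = 6 + 1/3·(M − 6·P_x − 8·P_y)/P_x, and y* = 8 + 2/3·(…)/P_y.
Discretionary income = 302 − 6·11.5 − 8·2 = 217; y* = 8 + 2/3·217/2 = 80.3333.
At M' = 422.8: y* = 120.6. Change: 120.6 − 80.3333 = 40.2667.

Δy* = 40.2667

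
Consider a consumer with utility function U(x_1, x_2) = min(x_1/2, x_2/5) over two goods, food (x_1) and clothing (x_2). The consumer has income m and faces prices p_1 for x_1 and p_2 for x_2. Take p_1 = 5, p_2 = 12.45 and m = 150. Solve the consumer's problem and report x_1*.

x_1* = 4.1522

Leontief preferences: the optimum is at the kink where x_1/2 = x_2/5, i.e. x_2 = (5/2)·x_1.
Budget: p_1·x_1 + p_2·(5/2)·x_1 = m, so (2·p_1 + 5·p_2)·x_1 = 2·m.
Demand: x_1*(p_1,p_2,m) = 2·m/(2·p_1 + 5·p_2), x_2* = 5·m/(2·p_1 + 5·p_2).
Here 2·5 + 5·12.45 = 72.25, giving x_1* = 4.1522.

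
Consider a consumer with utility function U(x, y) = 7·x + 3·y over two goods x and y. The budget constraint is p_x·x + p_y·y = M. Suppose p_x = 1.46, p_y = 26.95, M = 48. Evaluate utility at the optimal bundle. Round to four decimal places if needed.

Linear utility — the consumer picks whichever good has higher MU/price: 7/1.46 = 4.7945 vs 3/26.95 = 0.1113.
x gives more utility per dollar, so spend all income on x: x* = M/p_x, y* = 0.
Numerically: x* = 32.8767, y* = 0.
Utility at the optimum: U(32.8767, 0) = 230.137.

V = 230.137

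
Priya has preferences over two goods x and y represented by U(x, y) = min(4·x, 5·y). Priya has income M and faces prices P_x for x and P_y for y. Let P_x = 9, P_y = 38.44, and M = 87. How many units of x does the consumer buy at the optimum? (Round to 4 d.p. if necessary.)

x* = 2.1886

Leontief preferences: the optimum is at the kink where x/5 = y/4, i.e. y = (4/5)·x.
Budget: P_x·x + P_y·(4/5)·x = M, so (5·P_x + 4·P_y)·x = 5·M.
Demand: x*(P_x,P_y,M) = 5·M/(5·P_x + 4·P_y), y* = 4·M/(5·P_x + 4·P_y).
Here 5·9 + 4·38.44 = 198.76, giving x* = 2.1886.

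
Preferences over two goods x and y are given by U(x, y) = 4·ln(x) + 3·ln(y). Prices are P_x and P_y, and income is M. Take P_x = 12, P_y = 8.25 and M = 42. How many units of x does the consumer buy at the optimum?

Tangency: MRS = (4/3)·y/x = P_x/P_y.
Rearranging, P_y·y = (3/4)·P_x·x. Substituting into the budget gives P_x·x·(1 + (3/4)) = M.
Demand: x*(P_x,P_y,M) = 4/7·M/P_x and y* = 3/7·M/P_y.
At P_x=12, P_y=8.25, M=42: x* = 4/7·42/12 = 2.

x* = 2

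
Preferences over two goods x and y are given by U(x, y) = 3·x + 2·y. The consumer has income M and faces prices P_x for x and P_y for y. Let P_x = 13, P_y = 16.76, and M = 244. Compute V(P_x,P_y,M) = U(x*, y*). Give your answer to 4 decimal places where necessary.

x gives more utility per dollar, so spend all income on x: x* = M/P_x, y* = 0.
Numerically: x* = 18.7692, y* = 0.
Utility at the optimum: U(18.7692, 0) = 56.3077.

V = 56.3077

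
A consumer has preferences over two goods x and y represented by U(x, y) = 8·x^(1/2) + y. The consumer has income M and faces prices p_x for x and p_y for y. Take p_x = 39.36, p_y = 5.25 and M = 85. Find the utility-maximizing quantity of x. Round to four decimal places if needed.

MU_x = 4/√x, MU_y = 1. Tangency: 4/√x = p_x/p_y.
Solve: √x = 4·p_y/p_x, so x*(p_x,p_y) = (4·p_y/p_x)², and y* = (M − p_x·x*)/p_y.
Plugging in: x* = (4·5.25/39.36)² = 0.2847.

x* = 0.2847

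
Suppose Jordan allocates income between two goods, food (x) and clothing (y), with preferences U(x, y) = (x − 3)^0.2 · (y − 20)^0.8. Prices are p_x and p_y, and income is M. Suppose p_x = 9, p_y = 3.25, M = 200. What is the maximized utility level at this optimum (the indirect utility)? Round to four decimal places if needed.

V = 16.4341

This is Cobb-Douglas in (x−3, y−20): tangency gives 0.2·p_y·(y−20) = 0.8·p_x·(x−3).
Substituting into the budget: x* = 3 + 0.2·(M − 3·p_x − 20·p_y)/p_x, and y* = 20 + 0.8·(…)/p_y.
Discretionary income = 200 − 3·9 − 20·3.25 = 108; x* = 3 + 0.2·108/9 = 5.4; y* = 20 + 0.8·108/3.25 = 46.5846.
Utility at the optimum: U(5.4, 46.5846) = 16.4341.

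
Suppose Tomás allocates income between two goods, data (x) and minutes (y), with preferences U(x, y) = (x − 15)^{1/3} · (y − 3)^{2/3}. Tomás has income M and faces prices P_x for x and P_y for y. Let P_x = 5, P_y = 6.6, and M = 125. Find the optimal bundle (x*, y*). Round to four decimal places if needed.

x* = 17.0133, y* = 6.0505

Let x' = x−15, y' = y−3. MRS = (1/2)·y'/x' = P_x/P_y.
After buying the subsistence bundle (15, 3), a share 1/3 of the remaining income goes to x: x* = 15 + 1/3·(M − 15P_x − 3P_y)/P_x.
Discretionary income = 125 − 15·5 − 3·6.6 = 30.2; x* = 15 + 1/3·30.2/5 = 17.0133; y* = 3 + 2/3·30.2/6.6 = 6.0505.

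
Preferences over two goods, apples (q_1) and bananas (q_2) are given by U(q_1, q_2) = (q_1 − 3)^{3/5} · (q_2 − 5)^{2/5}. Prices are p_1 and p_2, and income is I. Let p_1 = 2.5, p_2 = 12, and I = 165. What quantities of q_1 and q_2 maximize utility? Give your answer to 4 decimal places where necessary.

Let q_1' = q_1−3, q_2' = q_2−5. MRS = (3/2)·q_2'/q_1' = p_1/p_2.
After buying the subsistence bundle (3, 5), a share 0.6 of the remaining income goes to q_1: q_1* = 3 + 0.6·(I − 3p_1 − 5p_2)/p_1.
Discretionary income = 165 − 3·2.5 − 5·12 = 97.5; q_1* = 3 + 0.6·97.5/2.5 = 26.4; q_2* = 5 + 0.4·97.5/12 = 8.25.

q_1* = 26.4, q_2* = 8.25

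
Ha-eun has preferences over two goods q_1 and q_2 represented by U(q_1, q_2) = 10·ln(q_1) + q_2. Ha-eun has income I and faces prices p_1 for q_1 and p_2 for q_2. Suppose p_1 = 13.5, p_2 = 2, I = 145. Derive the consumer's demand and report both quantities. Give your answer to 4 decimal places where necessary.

Set MRS = p_1/p_2: (10/q_1)/1 = p_1/p_2.
So q_1*(p_1,p_2) = 10·p_2/p_1, independent of income; and q_2* = (I − 10·p_2)/p_2.
At the given prices: q_1* = 10·2/13.5 = 1.4815, and q_2* = 62.5.

q_1* = 1.4815, q_2* = 62.5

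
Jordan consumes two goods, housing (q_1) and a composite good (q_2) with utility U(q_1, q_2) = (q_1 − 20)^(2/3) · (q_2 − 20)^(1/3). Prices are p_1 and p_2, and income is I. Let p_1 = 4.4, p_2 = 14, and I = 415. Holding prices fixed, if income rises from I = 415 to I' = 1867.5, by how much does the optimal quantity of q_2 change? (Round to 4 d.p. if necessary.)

Δq_2* = 34.5833

This is Cobb-Douglas in (q_1−20, q_2−20): tangency gives 2/3·p_2·(q_2−20) = 1/3·p_1·(q_1−20).
Substituting into the budget: q_1* = 20 + 2/3·(I − 20·p_1 − 20·p_2)/p_1, and q_2* = 20 + 1/3·(…)/p_2.
Discretionary income = 415 − 20·4.4 − 20·14 = 47; q_2* = 20 + 1/3·47/14 = 21.119.
At I' = 1867.5: q_2* = 55.7024. Change: 55.7024 − 21.119 = 34.5833.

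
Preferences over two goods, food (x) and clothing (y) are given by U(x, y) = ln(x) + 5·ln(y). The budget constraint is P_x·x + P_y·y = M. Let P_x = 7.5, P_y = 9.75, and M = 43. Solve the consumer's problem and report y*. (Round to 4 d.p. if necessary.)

y* = 3.6752

MU_x/MU_y = (y)/(5·x); tangency sets this equal to P_x/P_y.
Rearranging, P_y·y = 5·P_x·x. Substituting into the budget gives P_x·x·(1 + 5) = M.
Demand: x*(P_x,P_y,M) = 1/6·M/P_x and y* = 5/6·M/P_y.
At P_x=7.5, P_y=9.75, M=43: y* = 5/6·43/9.75 = 3.6752.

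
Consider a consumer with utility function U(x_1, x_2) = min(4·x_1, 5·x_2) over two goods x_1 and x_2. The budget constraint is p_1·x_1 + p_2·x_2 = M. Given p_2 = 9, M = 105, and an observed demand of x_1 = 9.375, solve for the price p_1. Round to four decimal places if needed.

Leontief preferences: the optimum is at the kink where x_1/5 = x_2/4, i.e. x_2 = (4/5)·x_1.
Budget: p_1·x_1 + p_2·(4/5)·x_1 = M, so (5·p_1 + 4·p_2)·x_1 = 5·M.
Demand: x_1*(p_1,p_2,M) = 5·M/(5·p_1 + 4·p_2), x_2* = 4·M/(5·p_1 + 4·p_2).
Set x_1* = 9.375 in the demand function and solve for p_1: p_1 = 4.

p_1 = 4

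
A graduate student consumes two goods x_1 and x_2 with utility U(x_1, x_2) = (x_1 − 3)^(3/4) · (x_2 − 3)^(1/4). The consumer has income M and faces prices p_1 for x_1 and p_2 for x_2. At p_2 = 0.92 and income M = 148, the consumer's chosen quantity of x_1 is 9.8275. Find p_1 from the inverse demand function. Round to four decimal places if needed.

p_1 = 12

This is Cobb-Douglas in (x_1−3, x_2−3): tangency gives 0.75·p_2·(x_2−3) = 0.25·p_1·(x_1−3).
Substituting into the budget: x_1* = 3 + 0.75·(M − 3·p_1 − 3·p_2)/p_1, and x_2* = 3 + 0.25·(…)/p_2.
Set x_1* = 9.8275 in the demand function and solve for p_1: p_1 = 12.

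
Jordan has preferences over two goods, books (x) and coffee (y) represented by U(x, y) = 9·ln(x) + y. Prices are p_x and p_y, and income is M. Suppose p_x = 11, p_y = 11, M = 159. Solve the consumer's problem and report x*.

MU_x = 9/x, MU_y = 1. Tangency: 9/x = p_x/p_y.
So x*(p_x,p_y) = 9·p_y/p_x, independent of income; and y* = (M − 9·p_y)/p_y.
At the given prices: x* = 9·11/11 = 9.

x* = 9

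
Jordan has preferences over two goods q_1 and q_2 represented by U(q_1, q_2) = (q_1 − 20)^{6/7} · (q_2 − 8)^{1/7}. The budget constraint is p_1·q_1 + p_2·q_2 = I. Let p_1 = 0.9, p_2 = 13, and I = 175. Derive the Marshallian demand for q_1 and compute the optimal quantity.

q_1* = 70.4762

This is Cobb-Douglas in (q_1−20, q_2−8): tangency gives 6/7·p_2·(q_2−8) = 1/7·p_1·(q_1−20).
Substituting into the budget: q_1* = 20 + 6/7·(I − 20·p_1 − 8·p_2)/p_1, and q_2* = 8 + 1/7·(…)/p_2.
Discretionary income = 175 − 20·0.9 − 8·13 = 53; q_1* = 20 + 6/7·53/0.9 = 70.4762.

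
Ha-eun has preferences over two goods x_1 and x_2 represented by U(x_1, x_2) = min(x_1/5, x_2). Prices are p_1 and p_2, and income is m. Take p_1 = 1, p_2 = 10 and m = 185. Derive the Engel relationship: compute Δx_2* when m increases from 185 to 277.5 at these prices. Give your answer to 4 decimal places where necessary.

Δx_2* = 6.1667

Demand: x_1*(p_1,p_2,m) = 5·m/(5·p_1 + p_2), x_2* = m/(5·p_1 + p_2).
Here 5·1 + 10 = 15, giving x_2* = 12.3333.
At m' = 277.5: x_2* = 18.5. Change: 18.5 − 12.3333 = 6.1667.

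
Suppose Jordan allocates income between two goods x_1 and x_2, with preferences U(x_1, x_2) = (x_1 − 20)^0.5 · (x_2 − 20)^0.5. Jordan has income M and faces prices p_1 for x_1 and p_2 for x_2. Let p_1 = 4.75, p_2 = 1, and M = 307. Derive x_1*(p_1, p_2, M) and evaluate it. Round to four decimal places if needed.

MRS = (x_2−20)/(x_1−20). Tangency with p_1/p_2 gives x_2−20 = (p_1/p_2)·(x_1−20).
Substituting into the budget: x_1* = 20 + 0.5·(M − 20·p_1 − 20·p_2)/p_1, and x_2* = 20 + 0.5·(…)/p_2.
Discretionary income = 307 − 20·4.75 − 20·1 = 192; x_1* = 20 + 0.5·192/4.75 = 40.2105.

x_1* = 40.2105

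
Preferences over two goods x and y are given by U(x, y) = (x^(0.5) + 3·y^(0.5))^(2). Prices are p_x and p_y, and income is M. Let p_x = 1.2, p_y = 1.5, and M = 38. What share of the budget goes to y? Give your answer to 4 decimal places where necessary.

share on y = 0.878

From the CES first-order condition, (1/3)·(y/x)^(0.5) = p_x/p_y.
Solve for the ratio: y/x = [3·p_x/p_y]^(2).
With the ratio pinned down, the budget gives x* = M/(p_x + p_y·(y/x)) and y* = (y/x)·x*.
Numerically y/x = 5.76, so x* = 38/(1.2 + 1.5·5.76) = 3.8618 and y* = 5.76·3.8618 = 22.2439.
Expenditure on y: 1.5·22.2439 = 33.3659; share = 0.878.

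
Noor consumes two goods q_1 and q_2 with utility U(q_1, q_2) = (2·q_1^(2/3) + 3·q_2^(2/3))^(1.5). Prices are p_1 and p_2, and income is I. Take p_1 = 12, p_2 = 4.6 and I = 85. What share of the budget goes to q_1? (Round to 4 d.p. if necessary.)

From the CES first-order condition, (2/3)·(q_2/q_1)^(1/3) = p_1/p_2.
Hence q_2/q_1 = ((3/2)·p_1/p_2)^(1/(1/3)), i.e. raised to the 3 power.
With the ratio pinned down, the budget gives q_1* = I/(p_1 + p_2·(q_2/q_1)) and q_2* = (q_2/q_1)·q_1*.
Numerically q_2/q_1 = 59.916167, so q_1* = 85/(12 + 4.6·59.916167) = 0.2955 and q_2* = 59.916167·0.2955 = 17.7073.
Expenditure on q_1: 12·0.2955 = 3.5464; share = 0.0417.

share on q_1 = 0.0417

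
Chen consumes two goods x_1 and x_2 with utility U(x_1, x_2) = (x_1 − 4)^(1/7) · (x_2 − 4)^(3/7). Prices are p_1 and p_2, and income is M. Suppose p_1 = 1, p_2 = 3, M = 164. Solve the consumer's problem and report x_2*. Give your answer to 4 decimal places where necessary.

Substituting into the budget: x_1* = 4 + 0.25·(M − 4·p_1 − 4·p_2)/p_1, and x_2* = 4 + 0.75·(…)/p_2.
Discretionary income = 164 − 4·1 − 4·3 = 148; x_2* = 4 + 0.75·148/3 = 41.

x_2* = 41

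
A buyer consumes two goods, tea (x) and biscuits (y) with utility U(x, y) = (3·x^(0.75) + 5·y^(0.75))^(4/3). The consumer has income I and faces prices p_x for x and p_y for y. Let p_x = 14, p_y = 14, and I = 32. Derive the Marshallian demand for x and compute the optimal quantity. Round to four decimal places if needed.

x* = 0.2622

MRS = MU_x/MU_y = (3/5)·(y/x)^(0.25). Set equal to p_x/p_y.
Hence y/x = ((5/3)·p_x/p_y)^(1/(0.25)), i.e. raised to the 4 power.
With the ratio pinned down, the budget gives x* = I/(p_x + p_y·(y/x)) and y* = (y/x)·x*.
Numerically y/x = 7.716049, so x* = 32/(14 + 14·7.716049) = 0.2622.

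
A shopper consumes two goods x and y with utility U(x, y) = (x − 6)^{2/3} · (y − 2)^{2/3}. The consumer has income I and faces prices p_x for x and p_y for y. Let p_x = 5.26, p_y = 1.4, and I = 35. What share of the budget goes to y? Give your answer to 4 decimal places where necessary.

share on y = 0.0891

Let x' = x−6, y' = y−2. MRS = y'/x' = p_x/p_y.
After buying the subsistence bundle (6, 2), a share 0.5 of the remaining income goes to x: x* = 6 + 0.5·(I − 6p_x − 2p_y)/p_x.
Discretionary income = 35 − 6·5.26 − 2·1.4 = 0.64; x* = 6 + 0.5·0.64/5.26 = 6.0608; y* = 2 + 0.5·0.64/1.4 = 2.2286.
Expenditure on y: 1.4·2.2286 = 3.12; share = 0.0891.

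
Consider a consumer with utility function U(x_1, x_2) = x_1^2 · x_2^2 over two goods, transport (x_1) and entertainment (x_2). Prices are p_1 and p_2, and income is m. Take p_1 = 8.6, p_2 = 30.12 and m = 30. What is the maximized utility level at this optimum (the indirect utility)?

The MRS is x_2/x_1. Set MRS = p_1/p_2.
So 2·p_2·x_2 = 2·p_1·x_1; combined with the budget, a share 0.5 of income goes to x_1.
Demand: x_1*(p_1,p_2,m) = 0.5·m/p_1 and x_2* = 0.5·m/p_2.
At p_1=8.6, p_2=30.12, m=30: x_1* = 0.5·30/8.6 = 1.7442, x_2* = 0.498.
Utility at the optimum: U(1.7442, 0.498) = 0.7545.

V = 0.7545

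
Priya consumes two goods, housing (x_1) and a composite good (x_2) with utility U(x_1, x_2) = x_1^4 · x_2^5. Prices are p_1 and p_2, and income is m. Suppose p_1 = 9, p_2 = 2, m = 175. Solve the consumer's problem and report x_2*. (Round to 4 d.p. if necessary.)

x_2* = 48.6111

Demand: x_1*(p_1,p_2,m) = 4/9·m/p_1 and x_2* = 5/9·m/p_2.
At p_1=9, p_2=2, m=175: x_2* = 5/9·175/2 = 48.6111.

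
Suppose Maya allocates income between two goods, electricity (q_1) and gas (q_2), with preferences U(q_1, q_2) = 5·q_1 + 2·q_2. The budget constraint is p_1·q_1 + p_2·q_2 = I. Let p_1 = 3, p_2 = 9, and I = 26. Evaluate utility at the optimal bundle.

Numerically: q_1* = 8.6667, q_2* = 0.
Utility at the optimum: U(8.6667, 0) = 43.3333.

V = 43.3333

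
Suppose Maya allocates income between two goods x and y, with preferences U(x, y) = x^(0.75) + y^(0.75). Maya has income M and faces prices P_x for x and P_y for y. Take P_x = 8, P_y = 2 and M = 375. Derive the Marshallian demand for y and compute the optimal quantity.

MRS = MU_x/MU_y = (y/x)^(0.25). Set equal to P_x/P_y.
Solve for the ratio: y/x = [P_x/P_y]^(4).
Substitute y = (y/x)·x into the budget: x* = M/(P_x + P_y·(y/x)).
Numerically y/x = 256, so x* = 375/(8 + 2·256) = 0.7212 and y* = 256·0.7212 = 184.6154.

y* = 184.6154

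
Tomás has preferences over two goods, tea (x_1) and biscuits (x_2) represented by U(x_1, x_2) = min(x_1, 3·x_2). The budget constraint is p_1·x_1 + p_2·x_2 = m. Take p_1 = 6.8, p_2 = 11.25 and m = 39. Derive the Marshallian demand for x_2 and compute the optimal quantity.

x_2* = 1.2322

With perfect complements, no substitution: consume in ratio x_1:x_2 = 3:1.
Budget: p_1·x_1 + p_2·(1/3)·x_1 = m, so (3·p_1 + p_2)·x_1 = 3·m.
Demand: x_1*(p_1,p_2,m) = 3·m/(3·p_1 + p_2), x_2* = m/(3·p_1 + p_2).
Here 3·6.8 + 11.25 = 31.65, giving x_2* = 1.2322.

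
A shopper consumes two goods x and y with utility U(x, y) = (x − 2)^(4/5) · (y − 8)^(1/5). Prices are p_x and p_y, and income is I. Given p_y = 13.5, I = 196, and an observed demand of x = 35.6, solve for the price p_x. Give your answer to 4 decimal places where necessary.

MRS = 4·(y−8)/(x−2). Tangency with p_x/p_y gives y−8 = (1/4)·(p_x/p_y)·(x−2).
After buying the subsistence bundle (2, 8), a share 0.8 of the remaining income goes to x: x* = 2 + 0.8·(I − 2p_x − 8p_y)/p_x.
Set x* = 35.6 in the demand function and solve for p_x: p_x = 2.

p_x = 2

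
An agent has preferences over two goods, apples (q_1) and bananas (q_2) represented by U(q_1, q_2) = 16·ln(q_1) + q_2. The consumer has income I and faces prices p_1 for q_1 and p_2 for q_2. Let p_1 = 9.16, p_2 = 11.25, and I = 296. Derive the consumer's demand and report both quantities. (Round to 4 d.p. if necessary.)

q_1* = 19.6507, q_2* = 10.3111

Set MRS = p_1/p_2: (16/q_1)/1 = p_1/p_2.
So q_1*(p_1,p_2) = 16·p_2/p_1, independent of income; and q_2* = (I − 16·p_2)/p_2.
At the given prices: q_1* = 16·11.25/9.16 = 19.6507, and q_2* = 10.3111.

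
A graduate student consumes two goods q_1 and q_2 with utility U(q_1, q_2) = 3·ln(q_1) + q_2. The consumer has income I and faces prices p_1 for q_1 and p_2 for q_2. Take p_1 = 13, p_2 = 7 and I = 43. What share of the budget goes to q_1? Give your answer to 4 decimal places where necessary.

Set MRS = p_1/p_2: (3/q_1)/1 = p_1/p_2.
So q_1*(p_1,p_2) = 3·p_2/p_1, independent of income; and q_2* = (I − 3·p_2)/p_2.
At the given prices: q_1* = 3·7/13 = 1.6154, and q_2* = 3.1429.
Expenditure on q_1: 13·1.6154 = 21; share = 0.4884.

share on q_1 = 0.4884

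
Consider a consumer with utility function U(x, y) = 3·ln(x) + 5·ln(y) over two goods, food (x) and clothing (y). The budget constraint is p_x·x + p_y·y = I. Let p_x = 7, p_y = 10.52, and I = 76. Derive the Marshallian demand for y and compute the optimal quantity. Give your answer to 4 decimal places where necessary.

y* = 4.5152

MU_x/MU_y = (3·y)/(5·x); tangency sets this equal to p_x/p_y.
Rearranging, p_y·y = (5/3)·p_x·x. Substituting into the budget gives p_x·x·(1 + (5/3)) = I.
Demand: x*(p_x,p_y,I) = 0.375·I/p_x and y* = 0.625·I/p_y.
At p_x=7, p_y=10.52, I=76: y* = 0.625·76/10.52 = 4.5152.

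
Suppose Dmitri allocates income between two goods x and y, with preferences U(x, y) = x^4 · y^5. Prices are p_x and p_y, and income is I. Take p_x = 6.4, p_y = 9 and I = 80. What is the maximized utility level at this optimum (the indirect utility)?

Tangency: MRS = (4/5)·y/x = p_x/p_y.
Rearranging, p_y·y = (5/4)·p_x·x. Substituting into the budget gives p_x·x·(1 + (5/4)) = I.
Demand: x*(p_x,p_y,I) = 4/9·I/p_x and y* = 5/9·I/p_y.
At p_x=6.4, p_y=9, I=80: x* = 4/9·80/6.4 = 5.5556, y* = 4.9383.
Utility at the optimum: U(5.5556, 4.9383) = 2797594.9918.

V = 2797594.9918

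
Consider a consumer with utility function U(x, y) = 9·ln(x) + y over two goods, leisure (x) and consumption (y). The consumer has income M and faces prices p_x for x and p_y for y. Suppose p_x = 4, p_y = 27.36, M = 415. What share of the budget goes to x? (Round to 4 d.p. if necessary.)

At the given prices: x* = 9·27.36/4 = 61.56, and y* = 6.1681.
Expenditure on x: 4·61.56 = 246.24; share = 0.5933.

share on x = 0.5933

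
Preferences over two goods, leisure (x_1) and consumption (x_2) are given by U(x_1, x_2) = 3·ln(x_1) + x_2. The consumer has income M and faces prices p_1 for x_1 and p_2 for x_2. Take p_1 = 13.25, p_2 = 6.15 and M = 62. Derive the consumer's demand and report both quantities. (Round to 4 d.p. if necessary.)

MU_x_1 = 3/x_1, MU_x_2 = 1. Tangency: 3/x_1 = p_1/p_2.
So x_1*(p_1,p_2) = 3·p_2/p_1, independent of income; and x_2* = (M − 3·p_2)/p_2.
At the given prices: x_1* = 3·6.15/13.25 = 1.3925, and x_2* = 7.0813.

x_1* = 1.3925, x_2* = 7.0813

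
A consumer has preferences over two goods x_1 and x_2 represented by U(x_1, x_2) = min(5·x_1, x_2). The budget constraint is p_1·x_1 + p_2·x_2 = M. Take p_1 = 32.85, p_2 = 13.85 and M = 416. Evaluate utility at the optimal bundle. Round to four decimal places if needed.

Leontief preferences: the optimum is at the kink where x_1/1 = x_2/5, i.e. x_2 = 5·x_1.
Budget: p_1·x_1 + p_2·5·x_1 = M, so (p_1 + 5·p_2)·x_1 = M.
Demand: x_1*(p_1,p_2,M) = M/(p_1 + 5·p_2), x_2* = 5·M/(p_1 + 5·p_2).
Here 32.85 + 5·13.85 = 102.1, giving x_1* = 4.0744 and x_2* = 20.3722.
Utility at the optimum: U(4.0744, 20.3722) = 20.3722.

V = 20.3722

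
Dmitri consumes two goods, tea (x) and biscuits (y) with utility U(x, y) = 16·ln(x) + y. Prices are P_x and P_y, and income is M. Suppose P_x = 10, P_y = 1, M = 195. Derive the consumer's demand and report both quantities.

MU_x = 16/x, MU_y = 1. Tangency: 16/x = P_x/P_y.
So x*(P_x,P_y) = 16·P_y/P_x, independent of income; and y* = (M − 16·P_y)/P_y.
At the given prices: x* = 16·1/10 = 1.6, and y* = 179.

x* = 1.6, y* = 179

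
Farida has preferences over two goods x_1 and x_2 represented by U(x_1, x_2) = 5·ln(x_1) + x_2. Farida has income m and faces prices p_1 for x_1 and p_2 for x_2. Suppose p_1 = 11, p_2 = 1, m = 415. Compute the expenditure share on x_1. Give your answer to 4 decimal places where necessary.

share on x_1 = 0.012

MU_x_1 = 5/x_1, MU_x_2 = 1. Tangency: 5/x_1 = p_1/p_2.
So x_1*(p_1,p_2) = 5·p_2/p_1, independent of income; and x_2* = (m − 5·p_2)/p_2.
At the given prices: x_1* = 5·1/11 = 0.4545, and x_2* = 410.
Expenditure on x_1: 11·0.4545 = 5; share = 0.012.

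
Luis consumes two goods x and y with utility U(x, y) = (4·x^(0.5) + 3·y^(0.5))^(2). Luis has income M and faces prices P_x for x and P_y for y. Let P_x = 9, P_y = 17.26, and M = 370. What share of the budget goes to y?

share on y = 0.2268

Numerically y/x = 0.152942, so x* = 370/(9 + 17.26·0.152942) = 31.7876 and y* = 0.152942·31.7876 = 4.8616.
Expenditure on y: 17.26·4.8616 = 83.912; share = 0.2268.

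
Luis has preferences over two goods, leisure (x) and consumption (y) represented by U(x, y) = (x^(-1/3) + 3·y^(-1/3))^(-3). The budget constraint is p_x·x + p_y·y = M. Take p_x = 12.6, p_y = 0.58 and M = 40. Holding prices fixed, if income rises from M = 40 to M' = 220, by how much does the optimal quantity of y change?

Δy* = 159.3884

From the CES first-order condition, (1/3)·(y/x)^(4/3) = p_x/p_y.
Hence y/x = (3·p_x/p_y)^(1/(4/3)), i.e. raised to the 0.75 power.
Substitute y = (y/x)·x into the budget: x* = M/(p_x + p_y·(y/x)).
Numerically y/x = 22.937594, so x* = 40/(12.6 + 0.58·22.937594) = 1.5442 and y* = 22.937594·1.5442 = 35.4197.
At M' = 220: y* = 194.8081. Change: 194.8081 − 35.4197 = 159.3884.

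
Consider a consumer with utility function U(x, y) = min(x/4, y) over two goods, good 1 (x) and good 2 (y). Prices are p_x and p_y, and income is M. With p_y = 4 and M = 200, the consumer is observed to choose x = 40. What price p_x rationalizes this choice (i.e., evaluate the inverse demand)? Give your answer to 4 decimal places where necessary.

With perfect complements, no substitution: consume in ratio x:y = 4:1.
Budget: p_x·x + p_y·(1/4)·x = M, so (4·p_x + p_y)·x = 4·M.
Demand: x*(p_x,p_y,M) = 4·M/(4·p_x + p_y), y* = M/(4·p_x + p_y).
Set x* = 40 in the demand function and solve for p_x: p_x = 4.

p_x = 4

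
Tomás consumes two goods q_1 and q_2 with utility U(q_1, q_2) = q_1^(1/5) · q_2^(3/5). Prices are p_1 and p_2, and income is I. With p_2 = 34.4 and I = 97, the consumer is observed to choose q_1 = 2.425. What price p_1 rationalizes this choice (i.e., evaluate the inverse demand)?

Tangency: MRS = (1/3)·q_2/q_1 = p_1/p_2.
So 0.2·p_2·q_2 = 0.6·p_1·q_1; combined with the budget, a share 0.25 of income goes to q_1.
Demand: q_1*(p_1,p_2,I) = 0.25·I/p_1 and q_2* = 0.75·I/p_2.
Set q_1* = 2.425 in the demand function and solve for p_1: p_1 = 10.

p_1 = 10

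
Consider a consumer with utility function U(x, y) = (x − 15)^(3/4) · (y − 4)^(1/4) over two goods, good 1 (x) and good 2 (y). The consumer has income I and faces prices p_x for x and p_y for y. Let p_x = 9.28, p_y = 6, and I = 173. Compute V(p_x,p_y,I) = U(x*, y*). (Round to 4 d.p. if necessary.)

V = 0.6711

MRS = 3·(y−4)/(x−15). Tangency with p_x/p_y gives y−4 = (1/3)·(p_x/p_y)·(x−15).
Substituting into the budget: x* = 15 + 0.75·(I − 15·p_x − 4·p_y)/p_x, and y* = 4 + 0.25·(…)/p_y.
Discretionary income = 173 − 15·9.28 − 4·6 = 9.8; x* = 15 + 0.75·9.8/9.28 = 15.792; y* = 4 + 0.25·9.8/6 = 4.4083.
Utility at the optimum: U(15.792, 4.4083) = 0.6711.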